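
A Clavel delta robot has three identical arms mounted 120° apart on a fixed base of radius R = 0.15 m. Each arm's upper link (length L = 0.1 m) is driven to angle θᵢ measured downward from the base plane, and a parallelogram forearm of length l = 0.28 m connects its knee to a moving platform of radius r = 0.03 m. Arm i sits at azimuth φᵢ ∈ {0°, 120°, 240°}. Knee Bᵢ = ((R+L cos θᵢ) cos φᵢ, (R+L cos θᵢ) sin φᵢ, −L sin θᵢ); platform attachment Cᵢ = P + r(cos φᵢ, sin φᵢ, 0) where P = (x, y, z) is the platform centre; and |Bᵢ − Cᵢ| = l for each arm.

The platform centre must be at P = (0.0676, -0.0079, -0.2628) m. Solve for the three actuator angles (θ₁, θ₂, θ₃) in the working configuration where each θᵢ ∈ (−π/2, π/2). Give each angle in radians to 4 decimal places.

θ₁ = 0.2616, θ₂ = 1.0471, θ₃ = 0.9594

arm 1 (φ=0.0°): x'=0.0676, y'=-0.0079
  e−x'=0.0524;  (l²−L²−(e−x')²−y'²−z²)/2L = -0.0174
  θ1 = atan2(B,A) + arccos(C/0.2680) = 0.2616
arm 2 (φ=120.0°): x'=-0.0406, y'=-0.0546
  e−x'=0.1606;  (l²−L²−(e−x')²−y'²−z²)/2L = -0.1472
  √(A²+B²)=0.3080;  θ2 = -1.0221+2.0693 ≈ 1.0471
φ3=240.0° → target in arm frame (-0.0270, 0.0625)
  e−x'=0.1470;  (l²−L²−(e−x')²−y'²−z²)/2L = -0.1308
  γ=atan2(-0.2628,0.1470)=-1.0609;  ψ=arccos(-0.4345)=2.0203;  θ3=γ+ψ≈0.9594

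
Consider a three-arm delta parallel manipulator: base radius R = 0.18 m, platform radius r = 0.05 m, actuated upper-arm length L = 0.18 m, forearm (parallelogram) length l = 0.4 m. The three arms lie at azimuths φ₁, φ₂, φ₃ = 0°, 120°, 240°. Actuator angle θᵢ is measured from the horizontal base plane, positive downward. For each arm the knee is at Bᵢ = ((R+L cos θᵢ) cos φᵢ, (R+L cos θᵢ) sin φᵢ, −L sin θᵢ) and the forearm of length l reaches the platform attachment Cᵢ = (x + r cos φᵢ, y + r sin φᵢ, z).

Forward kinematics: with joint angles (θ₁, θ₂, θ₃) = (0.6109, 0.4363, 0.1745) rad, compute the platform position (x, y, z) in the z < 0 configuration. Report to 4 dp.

(-0.0456, -0.0320, -0.3370)

centre 1 = (0.2774·cos0.0°, 0.2774·sin0.0°, -0.1032) = (0.2774, 0.0000, -0.1032)
φ2=120.0°: virtual centre (-0.1466, 0.2539, -0.0761), radius l
centre 3 = (0.3073·cos240.0°, 0.3073·sin240.0°, -0.0313) = (-0.1536, -0.2661, -0.0313)
subtract pairs → two planes through P
plane₁₂: -0.8480x+0.5077y+0.0544z = 0.0041
det = 0.8891;  x = -0.0069+0.1148z,  y = -0.0034+0.0846z
into |P−centre ₁|² = l²: 1.0203z² + 0.1406z + -0.0685 = 0;  Δ = 0.2993;  z = -0.3370 or 0.1992 → z<0 root = -0.3370
x = -0.0456, y = -0.0320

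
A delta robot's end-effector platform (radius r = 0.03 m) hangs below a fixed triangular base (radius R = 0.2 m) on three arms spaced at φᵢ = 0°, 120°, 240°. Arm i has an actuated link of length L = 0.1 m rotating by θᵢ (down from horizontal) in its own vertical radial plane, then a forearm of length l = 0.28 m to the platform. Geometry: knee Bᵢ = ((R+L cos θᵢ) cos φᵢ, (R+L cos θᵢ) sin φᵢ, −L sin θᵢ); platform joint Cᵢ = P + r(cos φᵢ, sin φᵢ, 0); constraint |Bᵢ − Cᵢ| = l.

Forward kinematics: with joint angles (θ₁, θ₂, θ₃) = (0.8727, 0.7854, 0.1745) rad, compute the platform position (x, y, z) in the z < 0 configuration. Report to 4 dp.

(-0.0246, -0.0315, -0.1786)

arm 1 at φ=0.0°: (R−r)+L cos θ1 = 0.2343;  O1 = (0.2343, 0.0000, -0.0766)
φ2=120.0°: virtual centre (-0.1204, 0.2085, -0.0707), radius l
φ3=240.0°: virtual centre (-0.1342, -0.2325, -0.0174), radius l
subtract pairs → two planes through P
[-0.7093 0.4169 0.0118]·P = 0.0022;  [-0.7370 -0.4650 0.1185]·P = 0.0116
Cramer: x(z) = -0.0092+0.0861z;  y(z) = -0.0104+0.1183z
quadratic in z: (1.0214)z²+(0.1088)z+(-0.0131)=0, √Δ=0.2560 → z ∈ {-0.1786, 0.0720}; z = -0.1786 (taking z<0)
x = -0.0246, y = -0.0315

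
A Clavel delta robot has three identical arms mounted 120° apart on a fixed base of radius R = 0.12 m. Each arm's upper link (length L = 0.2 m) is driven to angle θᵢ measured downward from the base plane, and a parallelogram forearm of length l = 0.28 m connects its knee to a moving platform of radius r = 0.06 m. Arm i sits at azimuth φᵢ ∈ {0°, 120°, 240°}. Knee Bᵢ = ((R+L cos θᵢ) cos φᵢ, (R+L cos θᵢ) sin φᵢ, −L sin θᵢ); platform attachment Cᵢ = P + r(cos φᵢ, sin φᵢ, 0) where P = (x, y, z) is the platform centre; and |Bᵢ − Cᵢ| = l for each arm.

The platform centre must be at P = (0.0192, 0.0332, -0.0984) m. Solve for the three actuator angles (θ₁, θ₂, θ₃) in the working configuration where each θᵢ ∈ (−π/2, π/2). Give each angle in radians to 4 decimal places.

θ₁ = -0.2618, θ₂ = -0.2611, θ₃ = 0.4359

φ1=0.0° → target in arm frame (0.0192, 0.0332)
  e−x'=0.0408;  (l²−L²−(e−x')²−y'²−z²)/2L = 0.0649
  θ1 = atan2(B,A) + arccos(C/0.1065) = -0.2618
arm 2 (φ=120.0°): x'=0.0192, y'=-0.0332
  A=0.0408, B=-0.0984, C=(l²−L²−A²−y'²−z²)/(2L)=0.0649
  θ2 = atan2(B,A) + arccos(C/0.1065) = -0.2611
rotate P by −φ3: (-0.0384, 0.0000, -0.0984)
  A cos θ + B sin θ = C:  0.0984·cos θ + -0.0984·sin θ = 0.0476
  γ=atan2(-0.0984,0.0984)=-0.7856;  ψ=arccos(0.3422)=1.2215;  θ3=γ+ψ≈0.4359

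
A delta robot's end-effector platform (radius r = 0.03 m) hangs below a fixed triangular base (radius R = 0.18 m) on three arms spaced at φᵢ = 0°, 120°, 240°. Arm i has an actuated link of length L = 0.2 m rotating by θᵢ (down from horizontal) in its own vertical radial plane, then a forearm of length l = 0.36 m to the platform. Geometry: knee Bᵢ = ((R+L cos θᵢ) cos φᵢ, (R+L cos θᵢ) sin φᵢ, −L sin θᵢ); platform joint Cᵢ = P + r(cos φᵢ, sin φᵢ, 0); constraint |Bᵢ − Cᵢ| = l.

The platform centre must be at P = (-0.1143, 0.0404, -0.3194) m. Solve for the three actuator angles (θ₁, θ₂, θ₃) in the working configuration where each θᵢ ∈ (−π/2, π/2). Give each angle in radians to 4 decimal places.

rotate P by −φ1: (-0.1143, 0.0404, -0.3194)
  e−x'=0.2643;  (l²−L²−(e−x')²−y'²−z²)/2L = -0.2098
  √(A²+B²)=0.4146;  θ1 = -0.8795+2.1013 ≈ 1.2218
arm 2 (φ=120.0°): x'=0.0921, y'=0.0788
  A=0.0579, B=-0.3194, C=(l²−L²−A²−y'²−z²)/(2L)=-0.0549
  γ=atan2(-0.3194,0.0579)=-1.3916;  ψ=arccos(-0.1692)=1.7408;  θ2=γ+ψ≈0.3493
rotate P by −φ3: (0.0222, -0.1192, -0.3194)
  e−x'=0.1278;  (l²−L²−(e−x')²−y'²−z²)/2L = -0.1074
  θ3 = atan2(B,A) + arccos(C/0.3440) = 0.6982

θ₁ = 1.2218, θ₂ = 0.3493, θ₃ = 0.6982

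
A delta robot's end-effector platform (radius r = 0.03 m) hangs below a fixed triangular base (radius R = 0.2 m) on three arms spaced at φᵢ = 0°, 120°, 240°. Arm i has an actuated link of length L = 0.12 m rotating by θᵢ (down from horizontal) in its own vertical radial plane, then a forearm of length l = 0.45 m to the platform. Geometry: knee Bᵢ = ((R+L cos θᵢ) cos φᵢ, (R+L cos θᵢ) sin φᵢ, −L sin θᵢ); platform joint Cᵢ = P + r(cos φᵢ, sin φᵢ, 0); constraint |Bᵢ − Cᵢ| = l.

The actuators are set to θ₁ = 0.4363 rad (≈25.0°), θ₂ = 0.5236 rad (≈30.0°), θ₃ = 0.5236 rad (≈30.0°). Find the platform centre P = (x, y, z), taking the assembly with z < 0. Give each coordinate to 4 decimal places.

(0.0112, 0.0000, -0.4125)

centre 1 = (0.2788·cos0.0°, 0.2788·sin0.0°, -0.0507) = (0.2788, 0.0000, -0.0507)
arm 2 at φ=120.0°: ρ2 = 0.2739;  centre 2 = (-0.1370, 0.2372, -0.0600)
centre 3 = (0.2739·cos240.0°, 0.2739·sin240.0°, -0.0600) = (-0.1370, -0.2372, -0.0600)
|centre ₂|²−|centre ₁|² = -0.0016;  |centre ₃|²−|centre ₁|² = -0.0016
linear system: -0.8314x+0.4744y = -0.0016−-0.0186z; -0.8314x+-0.4744y = -0.0016−-0.0186z
det = 0.7890;  x = 0.0020+-0.0223z,  y = 0.0000+0.0000z
sphere 1 gives Az²+Bz+C=0 with A=1.0005, B=0.1138, C=-0.1233;  B²−4AC=0.5065;  roots -0.4125, 0.2988;  negative root z = -0.4125
x = 0.0112, y = 0.0000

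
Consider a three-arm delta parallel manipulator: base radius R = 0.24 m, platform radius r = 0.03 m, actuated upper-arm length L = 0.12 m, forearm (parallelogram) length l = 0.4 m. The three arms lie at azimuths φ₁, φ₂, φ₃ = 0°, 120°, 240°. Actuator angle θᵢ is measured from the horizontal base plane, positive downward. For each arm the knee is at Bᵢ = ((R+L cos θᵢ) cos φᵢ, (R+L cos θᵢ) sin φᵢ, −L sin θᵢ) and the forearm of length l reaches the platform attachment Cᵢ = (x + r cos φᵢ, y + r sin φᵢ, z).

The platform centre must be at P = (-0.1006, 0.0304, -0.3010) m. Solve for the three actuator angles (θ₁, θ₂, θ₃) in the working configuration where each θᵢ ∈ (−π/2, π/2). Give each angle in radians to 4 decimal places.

rotate P by −φ1: (-0.1006, 0.0304, -0.3010)
  A cos θ + B sin θ = C:  0.3106·cos θ + -0.3010·sin θ = -0.1767
  θ1 = atan2(B,A) + arccos(C/0.4325) = 1.2218
rotate P by −φ2: (0.0766, 0.0719, -0.3010)
  A=0.1334, B=-0.3010, C=(l²−L²−A²−y'²−z²)/(2L)=0.1335
  √(A²+B²)=0.3292;  θ2 = -1.1537+1.1533 ≈ -0.0004
rotate P by −φ3: (0.0240, -0.1023, -0.3010)
  A=0.1860, B=-0.3010, C=(l²−L²−A²−y'²−z²)/(2L)=0.0413
  γ=atan2(-0.3010,0.1860)=-1.0172;  ψ=arccos(0.1168)=1.4537;  θ3=γ+ψ≈0.4365

θ₁ = 1.2218, θ₂ = -0.0004, θ₃ = 0.4365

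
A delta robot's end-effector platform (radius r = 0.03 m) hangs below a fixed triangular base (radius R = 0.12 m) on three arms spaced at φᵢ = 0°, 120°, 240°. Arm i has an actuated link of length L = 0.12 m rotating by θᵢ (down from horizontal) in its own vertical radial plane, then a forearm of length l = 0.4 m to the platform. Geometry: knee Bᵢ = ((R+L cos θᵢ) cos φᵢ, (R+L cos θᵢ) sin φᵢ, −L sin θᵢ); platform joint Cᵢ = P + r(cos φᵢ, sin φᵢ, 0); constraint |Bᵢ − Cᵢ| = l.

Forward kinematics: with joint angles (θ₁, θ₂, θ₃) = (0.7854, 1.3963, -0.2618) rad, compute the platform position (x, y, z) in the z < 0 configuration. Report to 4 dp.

O1 = (0.1749·cos0.0°, 0.1749·sin0.0°, -0.0849) = (0.1749, 0.0000, -0.0849)
O2 = (0.1108·cos120.0°, 0.1108·sin120.0°, -0.1182) = (-0.0554, 0.0960, -0.1182)
arm 3 at φ=240.0°: ρ3 = 0.2059;  O3 = (-0.1030, -0.1783, 0.0311)
|O₂|²−|O₁|² = -0.0115;  |O₃|²−|O₁|² = 0.0056
linear system: -0.4605x+0.1920y = -0.0115−-0.0666z; -0.5556x+-0.3566y = 0.0056−0.2318z
det = 0.2709;  x = 0.0112+0.0765z,  y = -0.0331+0.5308z
sphere 1 gives Az²+Bz+C=0 with A=1.2876, B=0.1095, C=-0.1249;  B²−4AC=0.6554;  roots -0.3569, 0.2719;  negative root z = -0.3569
x = -0.0161, y = -0.2226

(-0.0161, -0.2226, -0.3569)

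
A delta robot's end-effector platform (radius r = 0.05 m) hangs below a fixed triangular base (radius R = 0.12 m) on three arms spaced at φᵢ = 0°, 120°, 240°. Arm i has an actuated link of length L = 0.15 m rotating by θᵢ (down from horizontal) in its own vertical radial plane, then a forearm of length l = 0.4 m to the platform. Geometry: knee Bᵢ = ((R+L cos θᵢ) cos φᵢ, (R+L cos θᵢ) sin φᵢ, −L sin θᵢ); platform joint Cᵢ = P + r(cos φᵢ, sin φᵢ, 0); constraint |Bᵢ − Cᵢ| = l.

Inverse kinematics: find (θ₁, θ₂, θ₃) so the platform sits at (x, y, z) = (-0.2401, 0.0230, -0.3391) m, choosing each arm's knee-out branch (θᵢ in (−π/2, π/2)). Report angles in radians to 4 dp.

arm 1 (φ=0.0°): x'=-0.2401, y'=0.0230
  A=0.3101, B=-0.3391, C=(l²−L²−A²−y'²−z²)/(2L)=-0.2473
  θ1 = atan2(B,A) + arccos(C/0.4595) = 1.3089
rotate P by −φ2: (0.1400, 0.1964, -0.3391)
  A=-0.0700, B=-0.3391, C=(l²−L²−A²−y'²−z²)/(2L)=-0.0699
  θ2 = atan2(B,A) + arccos(C/0.3462) = -0.0002
φ3=240.0° → target in arm frame (0.1001, -0.2194)
  e−x'=-0.0301;  (l²−L²−(e−x')²−y'²−z²)/2L = -0.0885
  √(A²+B²)=0.3404;  θ3 = -1.6594+1.8338 ≈ 0.1743

θ₁ = 1.3089, θ₂ = -0.0002, θ₃ = 0.1743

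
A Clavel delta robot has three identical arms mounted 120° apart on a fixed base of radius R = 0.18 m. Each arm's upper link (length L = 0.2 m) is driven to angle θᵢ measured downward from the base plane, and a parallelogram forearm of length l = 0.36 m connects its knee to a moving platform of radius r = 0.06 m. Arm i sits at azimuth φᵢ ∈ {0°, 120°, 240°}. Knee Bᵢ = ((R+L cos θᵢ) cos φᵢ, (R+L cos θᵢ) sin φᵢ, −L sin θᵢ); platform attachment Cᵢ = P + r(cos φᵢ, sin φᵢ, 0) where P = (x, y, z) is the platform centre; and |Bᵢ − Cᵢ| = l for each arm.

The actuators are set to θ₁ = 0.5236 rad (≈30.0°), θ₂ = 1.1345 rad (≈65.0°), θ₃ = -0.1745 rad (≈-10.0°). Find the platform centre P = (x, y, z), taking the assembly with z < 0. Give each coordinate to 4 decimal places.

φ1=0.0°: virtual centre (0.2932, 0.0000, -0.1000), radius l
arm 2 at φ=120.0°: e+L cos θ2 = 0.2045;  S2 = (-0.1023, 0.1771, -0.1813)
arm 3 at φ=240.0°: e+L cos θ3 = 0.3170;  S3 = (-0.1585, -0.2745, 0.0347)
subtract pairs → two planes through P
plane₁₂: -0.7909x+0.3542y+-0.1625z = -0.0213
Cramer: x(z) = 0.0128+0.0082z;  y(z) = -0.0315+0.4772z
sphere 1 gives Az²+Bz+C=0 with A=1.2278, B=0.1653, C=-0.0400;  B²−4AC=0.2237;  roots -0.2600, 0.1253;  negative root z = -0.2600
x = 0.0107, y = -0.1555

(0.0107, -0.1555, -0.2600)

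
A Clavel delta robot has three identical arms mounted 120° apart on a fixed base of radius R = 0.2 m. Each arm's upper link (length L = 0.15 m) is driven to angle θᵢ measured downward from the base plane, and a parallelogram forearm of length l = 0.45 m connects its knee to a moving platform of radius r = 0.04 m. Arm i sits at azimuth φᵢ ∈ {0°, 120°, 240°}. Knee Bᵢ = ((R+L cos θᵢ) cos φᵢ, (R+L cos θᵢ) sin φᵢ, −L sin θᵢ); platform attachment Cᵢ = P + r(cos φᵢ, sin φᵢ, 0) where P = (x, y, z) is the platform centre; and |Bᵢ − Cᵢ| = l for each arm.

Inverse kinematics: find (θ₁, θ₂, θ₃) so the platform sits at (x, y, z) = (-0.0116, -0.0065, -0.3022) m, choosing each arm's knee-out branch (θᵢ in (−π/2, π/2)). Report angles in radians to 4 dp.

θ₁ = -0.0873, θ₂ = -0.1744, θ₃ = -0.2623

φ1=0.0° → target in arm frame (-0.0116, -0.0065)
  A=0.1716, B=-0.3022, C=(l²−L²−A²−y'²−z²)/(2L)=0.1973
  √(A²+B²)=0.3475;  θ1 = -1.0544+0.9671 ≈ -0.0873
arm 2 (φ=120.0°): x'=0.0002, y'=0.0133
  A cos θ + B sin θ = C:  0.1598·cos θ + -0.3022·sin θ = 0.2098
  θ2 = atan2(B,A) + arccos(C/0.3419) = -0.1744
arm 3 (φ=240.0°): x'=0.0114, y'=-0.0068
  A=0.1486, B=-0.3022, C=(l²−L²−A²−y'²−z²)/(2L)=0.2219
  √(A²+B²)=0.3367;  θ3 = -1.1139+0.8516 ≈ -0.2623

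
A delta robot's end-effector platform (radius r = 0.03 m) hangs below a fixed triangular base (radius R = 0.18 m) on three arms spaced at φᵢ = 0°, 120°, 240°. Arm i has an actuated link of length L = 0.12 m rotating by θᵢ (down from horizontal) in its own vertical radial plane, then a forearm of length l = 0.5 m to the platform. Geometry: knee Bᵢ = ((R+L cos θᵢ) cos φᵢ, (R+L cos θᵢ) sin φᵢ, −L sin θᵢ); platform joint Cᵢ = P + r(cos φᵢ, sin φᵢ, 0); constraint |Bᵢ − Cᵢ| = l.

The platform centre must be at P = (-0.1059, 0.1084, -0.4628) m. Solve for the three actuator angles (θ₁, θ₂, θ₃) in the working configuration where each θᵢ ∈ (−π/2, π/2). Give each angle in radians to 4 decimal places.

θ₁ = 0.9605, θ₂ = -0.1742, θ₃ = 0.6984

φ1=0.0° → target in arm frame (-0.1059, 0.1084)
  A=0.2559, B=-0.4628, C=(l²−L²−A²−y'²−z²)/(2L)=-0.2326
  √(A²+B²)=0.5288;  θ1 = -1.0657+2.0262 ≈ 0.9605
rotate P by −φ2: (0.1468, 0.0375, -0.4628)
  e−x'=0.0032;  (l²−L²−(e−x')²−y'²−z²)/2L = 0.0833
  √(A²+B²)=0.4628;  θ2 = -1.5639+1.3898 ≈ -0.1742
φ3=240.0° → target in arm frame (-0.0409, -0.1459)
  e−x'=0.1909;  (l²−L²−(e−x')²−y'²−z²)/2L = -0.1514
  √(A²+B²)=0.5006;  θ3 = -1.1795+1.8779 ≈ 0.6984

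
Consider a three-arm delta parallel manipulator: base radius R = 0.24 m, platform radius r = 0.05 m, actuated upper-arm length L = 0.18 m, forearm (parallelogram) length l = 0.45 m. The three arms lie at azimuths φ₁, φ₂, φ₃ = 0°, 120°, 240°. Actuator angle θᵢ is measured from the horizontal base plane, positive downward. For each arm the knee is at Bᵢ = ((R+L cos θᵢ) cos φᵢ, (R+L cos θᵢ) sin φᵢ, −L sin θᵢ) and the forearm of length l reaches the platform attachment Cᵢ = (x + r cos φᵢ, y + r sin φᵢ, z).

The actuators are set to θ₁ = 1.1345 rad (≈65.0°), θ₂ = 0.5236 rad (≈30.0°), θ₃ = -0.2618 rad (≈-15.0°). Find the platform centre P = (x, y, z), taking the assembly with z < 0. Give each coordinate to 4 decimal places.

φ1=0.0°: virtual centre (0.2661, 0.0000, -0.1631), radius l
S2 = (0.3459·cos120.0°, 0.3459·sin120.0°, -0.0900) = (-0.1729, 0.2995, -0.0900)
arm 3 at φ=240.0°: ρ3 = 0.3639;  S3 = (-0.1819, -0.3151, 0.0466)
eliminate P² terms by subtracting sphere 1 from 2 and 3
plane₁₂: -0.8780x+0.5991y+0.1463z = 0.0303
det = 1.0901;  x = -0.0380+0.3151z,  y = -0.0050+0.2176z
quadratic in z: (1.1466)z²+(0.1325)z+(-0.0834)=0, √Δ=0.6326 → z ∈ {-0.3336, 0.2181}; z = -0.3336 (taking z<0)
x = -0.1431, y = -0.0776

(-0.1431, -0.0776, -0.3336)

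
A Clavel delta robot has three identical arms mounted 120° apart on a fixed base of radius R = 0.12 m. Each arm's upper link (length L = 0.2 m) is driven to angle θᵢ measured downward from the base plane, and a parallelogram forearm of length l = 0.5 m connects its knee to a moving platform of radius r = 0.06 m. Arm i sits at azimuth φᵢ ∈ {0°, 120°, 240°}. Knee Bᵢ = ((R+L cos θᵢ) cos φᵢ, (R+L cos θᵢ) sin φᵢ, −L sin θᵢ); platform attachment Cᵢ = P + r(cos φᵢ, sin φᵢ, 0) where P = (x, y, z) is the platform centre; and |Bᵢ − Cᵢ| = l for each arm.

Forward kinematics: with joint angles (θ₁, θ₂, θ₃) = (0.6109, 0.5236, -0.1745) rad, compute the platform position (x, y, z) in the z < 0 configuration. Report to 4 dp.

arm 1 at φ=0.0°: ρ1 = 0.2238;  centre 1 = (0.2238, 0.0000, -0.1147)
arm 2 at φ=120.0°: ρ2 = 0.2332;  centre 2 = (-0.1166, 0.2020, -0.1000)
φ3=240.0°: virtual centre (-0.1285, -0.2225, 0.0347), radius l
subtract pairs → two planes through P
linear system: -0.6809x+0.4039y = 0.0011−0.0294z; -0.7046x+-0.4451y = 0.0040−0.2989z
Cramer: x(z) = -0.0036+0.2277z;  y(z) = -0.0033+0.3110z
quadratic in z: (1.1486)z²+(0.1238)z+(-0.1851)=0, √Δ=0.9305 → z ∈ {-0.4590, 0.3512}; z = -0.4590 (taking z<0)
x = -0.1081, y = -0.1460

(-0.1081, -0.1460, -0.4590)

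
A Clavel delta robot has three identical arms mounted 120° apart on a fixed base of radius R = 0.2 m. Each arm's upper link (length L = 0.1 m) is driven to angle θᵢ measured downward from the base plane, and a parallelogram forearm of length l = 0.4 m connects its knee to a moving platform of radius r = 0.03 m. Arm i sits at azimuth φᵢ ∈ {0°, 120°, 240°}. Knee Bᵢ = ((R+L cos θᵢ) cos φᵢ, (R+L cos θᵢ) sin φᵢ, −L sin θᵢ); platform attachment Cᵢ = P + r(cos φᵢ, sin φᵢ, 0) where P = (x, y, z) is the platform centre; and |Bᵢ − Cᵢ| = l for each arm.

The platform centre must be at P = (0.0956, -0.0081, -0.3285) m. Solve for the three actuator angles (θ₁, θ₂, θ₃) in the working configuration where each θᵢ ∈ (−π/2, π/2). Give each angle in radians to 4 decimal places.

rotate P by −φ1: (0.0956, -0.0081, -0.3285)
  A cos θ + B sin θ = C:  0.0744·cos θ + -0.3285·sin θ = 0.1824
  θ1 = atan2(B,A) + arccos(C/0.3368) = -0.3497
rotate P by −φ2: (-0.0548, -0.0787, -0.3285)
  A cos θ + B sin θ = C:  0.2248·cos θ + -0.3285·sin θ = -0.0733
  θ2 = atan2(B,A) + arccos(C/0.3981) = 0.7853
rotate P by −φ3: (-0.0408, 0.0868, -0.3285)
  A cos θ + B sin θ = C:  0.2108·cos θ + -0.3285·sin θ = -0.0494
  √(A²+B²)=0.3903;  θ3 = -1.0003+1.6978 ≈ 0.6974

θ₁ = -0.3497, θ₂ = 0.7853, θ₃ = 0.6974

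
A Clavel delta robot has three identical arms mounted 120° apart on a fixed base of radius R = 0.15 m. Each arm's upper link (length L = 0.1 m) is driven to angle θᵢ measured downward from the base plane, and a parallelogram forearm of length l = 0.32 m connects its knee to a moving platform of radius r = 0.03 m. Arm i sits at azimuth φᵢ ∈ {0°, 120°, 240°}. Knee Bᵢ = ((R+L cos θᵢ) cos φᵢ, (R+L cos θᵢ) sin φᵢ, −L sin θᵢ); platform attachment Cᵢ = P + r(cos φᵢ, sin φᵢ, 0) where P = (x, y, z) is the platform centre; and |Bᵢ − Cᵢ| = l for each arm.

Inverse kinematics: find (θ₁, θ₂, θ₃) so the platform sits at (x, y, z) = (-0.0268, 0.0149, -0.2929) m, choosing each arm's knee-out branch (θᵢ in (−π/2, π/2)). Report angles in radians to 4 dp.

arm 1 (φ=0.0°): x'=-0.0268, y'=0.0149
  A=0.1468, B=-0.2929, C=(l²−L²−A²−y'²−z²)/(2L)=-0.0758
  γ=atan2(-0.2929,0.1468)=-1.1062;  ψ=arccos(-0.2314)=1.8043;  θ1=γ+ψ≈0.6981
rotate P by −φ2: (0.0263, 0.0158, -0.2929)
  e−x'=0.0937;  (l²−L²−(e−x')²−y'²−z²)/2L = -0.0121
  γ=atan2(-0.2929,0.0937)=-1.2612;  ψ=arccos(-0.0393)=1.6101;  θ2=γ+ψ≈0.3489
arm 3 (φ=240.0°): x'=0.0005, y'=-0.0307
  A=0.1195, B=-0.2929, C=(l²−L²−A²−y'²−z²)/(2L)=-0.0431
  θ3 = atan2(B,A) + arccos(C/0.3163) = 0.5239

θ₁ = 0.6981, θ₂ = 0.3489, θ₃ = 0.5239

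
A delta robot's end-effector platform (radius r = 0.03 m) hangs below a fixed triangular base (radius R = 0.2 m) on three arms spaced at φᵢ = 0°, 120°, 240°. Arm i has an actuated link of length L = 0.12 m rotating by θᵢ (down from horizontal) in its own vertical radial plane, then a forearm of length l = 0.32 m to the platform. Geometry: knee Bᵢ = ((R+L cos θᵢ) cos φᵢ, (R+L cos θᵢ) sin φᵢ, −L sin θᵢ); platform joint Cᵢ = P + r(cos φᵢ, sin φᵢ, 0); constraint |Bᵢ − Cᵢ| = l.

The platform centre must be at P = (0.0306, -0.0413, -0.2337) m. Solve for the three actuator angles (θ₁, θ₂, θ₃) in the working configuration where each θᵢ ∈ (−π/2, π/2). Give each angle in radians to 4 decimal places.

arm 1 (φ=0.0°): x'=0.0306, y'=-0.0413
  A cos θ + B sin θ = C:  0.1394·cos θ + -0.2337·sin θ = 0.0510
  θ1 = atan2(B,A) + arccos(C/0.2721) = 0.3492
φ2=120.0° → target in arm frame (-0.0511, -0.0059)
  e−x'=0.2211;  (l²−L²−(e−x')²−y'²−z²)/2L = -0.0647
  √(A²+B²)=0.3217;  θ2 = -0.8132+1.7732 ≈ 0.9600
rotate P by −φ3: (0.0205, 0.0472, -0.2337)
  A cos θ + B sin θ = C:  0.1495·cos θ + -0.2337·sin θ = 0.0367
  γ=atan2(-0.2337,0.1495)=-1.0016;  ψ=arccos(0.1322)=1.4382;  θ3=γ+ψ≈0.4366

θ₁ = 0.3492, θ₂ = 0.9600, θ₃ = 0.4366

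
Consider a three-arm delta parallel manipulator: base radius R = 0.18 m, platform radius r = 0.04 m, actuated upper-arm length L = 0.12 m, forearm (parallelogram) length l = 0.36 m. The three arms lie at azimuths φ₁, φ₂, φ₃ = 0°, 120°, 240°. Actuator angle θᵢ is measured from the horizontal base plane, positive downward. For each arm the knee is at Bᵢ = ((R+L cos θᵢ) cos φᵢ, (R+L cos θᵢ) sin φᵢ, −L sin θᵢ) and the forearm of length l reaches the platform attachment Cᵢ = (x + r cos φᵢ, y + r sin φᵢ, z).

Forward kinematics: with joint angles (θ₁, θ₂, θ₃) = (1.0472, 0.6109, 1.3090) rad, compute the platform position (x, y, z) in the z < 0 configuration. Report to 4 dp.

(-0.0095, 0.0770, -0.3864)

S1 = (0.2000·cos0.0°, 0.2000·sin0.0°, -0.1039) = (0.2000, 0.0000, -0.1039)
S2 = (0.2383·cos120.0°, 0.2383·sin120.0°, -0.0688) = (-0.1191, 0.2064, -0.0688)
S3 = (0.1711·cos240.0°, 0.1711·sin240.0°, -0.1159) = (-0.0855, -0.1481, -0.1159)
subtract pairs → two planes through P
linear system: -0.6383x+0.4127y = 0.0107−0.0702z; -0.5711x+-0.2963y = -0.0081−-0.0240z
det = 0.4248;  x = 0.0004+0.0257z,  y = 0.0266+-0.1304z
sphere 1 gives Az²+Bz+C=0 with A=1.0177, B=0.1907, C=-0.0783;  B²−4AC=0.3549;  roots -0.3864, 0.1990;  negative root z = -0.3864
x = -0.0095, y = 0.0770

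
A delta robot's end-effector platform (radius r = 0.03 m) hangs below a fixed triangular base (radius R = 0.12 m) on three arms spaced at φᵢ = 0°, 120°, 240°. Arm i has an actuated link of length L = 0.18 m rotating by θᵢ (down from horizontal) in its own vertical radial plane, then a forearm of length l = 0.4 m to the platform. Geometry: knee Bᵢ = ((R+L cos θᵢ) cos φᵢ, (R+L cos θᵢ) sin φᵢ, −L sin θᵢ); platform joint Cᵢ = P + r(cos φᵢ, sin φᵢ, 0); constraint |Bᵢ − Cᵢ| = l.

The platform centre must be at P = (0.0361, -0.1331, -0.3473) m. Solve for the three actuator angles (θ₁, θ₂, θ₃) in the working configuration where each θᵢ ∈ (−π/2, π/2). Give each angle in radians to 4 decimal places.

rotate P by −φ1: (0.0361, -0.1331, -0.3473)
  A=0.0539, B=-0.3473, C=(l²−L²−A²−y'²−z²)/(2L)=-0.0379
  √(A²+B²)=0.3515;  θ1 = -1.4168+1.6788 ≈ 0.2620
rotate P by −φ2: (-0.1333, 0.0353, -0.3473)
  e−x'=0.2233;  (l²−L²−(e−x')²−y'²−z²)/2L = -0.1226
  √(A²+B²)=0.4129;  θ2 = -0.9993+1.8722 ≈ 0.8729
rotate P by −φ3: (0.0972, 0.0978, -0.3473)
  A cos θ + B sin θ = C:  -0.0072·cos θ + -0.3473·sin θ = -0.0073
  √(A²+B²)=0.3474;  θ3 = -1.5916+1.5919 ≈ 0.0003

θ₁ = 0.2620, θ₂ = 0.8729, θ₃ = 0.0003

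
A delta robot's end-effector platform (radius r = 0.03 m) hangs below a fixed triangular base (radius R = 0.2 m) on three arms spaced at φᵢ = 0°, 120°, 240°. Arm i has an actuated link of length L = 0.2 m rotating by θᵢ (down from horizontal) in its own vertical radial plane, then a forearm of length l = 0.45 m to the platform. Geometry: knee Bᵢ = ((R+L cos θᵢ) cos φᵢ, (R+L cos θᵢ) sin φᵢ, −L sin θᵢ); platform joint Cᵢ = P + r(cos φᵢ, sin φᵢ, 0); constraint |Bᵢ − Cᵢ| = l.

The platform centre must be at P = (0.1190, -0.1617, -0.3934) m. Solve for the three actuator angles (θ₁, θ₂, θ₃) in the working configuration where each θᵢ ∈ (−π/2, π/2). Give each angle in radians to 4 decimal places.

arm 1 (φ=0.0°): x'=0.1190, y'=-0.1617
  A=0.0510, B=-0.3934, C=(l²−L²−A²−y'²−z²)/(2L)=-0.0525
  √(A²+B²)=0.3967;  θ1 = -1.4419+1.7036 ≈ 0.2617
φ2=120.0° → target in arm frame (-0.1995, -0.0222)
  e−x'=0.3695;  (l²−L²−(e−x')²−y'²−z²)/2L = -0.3233
  θ2 = atan2(B,A) + arccos(C/0.5397) = 1.3963
arm 3 (φ=240.0°): x'=0.0805, y'=0.1839
  e−x'=0.0895;  (l²−L²−(e−x')²−y'²−z²)/2L = -0.0852
  θ3 = atan2(B,A) + arccos(C/0.4034) = 0.4364

θ₁ = 0.2617, θ₂ = 1.3963, θ₃ = 0.4364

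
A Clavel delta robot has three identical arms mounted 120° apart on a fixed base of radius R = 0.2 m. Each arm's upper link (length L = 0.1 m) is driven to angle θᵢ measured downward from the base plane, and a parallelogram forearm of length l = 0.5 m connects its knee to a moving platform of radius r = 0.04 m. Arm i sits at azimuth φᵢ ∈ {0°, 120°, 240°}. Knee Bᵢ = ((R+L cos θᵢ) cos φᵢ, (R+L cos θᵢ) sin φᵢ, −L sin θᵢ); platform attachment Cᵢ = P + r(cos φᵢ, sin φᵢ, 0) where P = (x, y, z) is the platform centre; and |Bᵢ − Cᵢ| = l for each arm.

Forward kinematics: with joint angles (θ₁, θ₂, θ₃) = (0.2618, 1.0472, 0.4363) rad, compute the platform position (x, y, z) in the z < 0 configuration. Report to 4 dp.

(0.0647, -0.0731, -0.4818)

O1 = (0.2566·cos0.0°, 0.2566·sin0.0°, -0.0259) = (0.2566, 0.0000, -0.0259)
φ2=120.0°: virtual centre (-0.1050, 0.1819, -0.0866), radius l
φ3=240.0°: virtual centre (-0.1253, -0.2171, -0.0423), radius l
subtract pairs → two planes through P
linear system: -0.7232x+0.3637y = -0.0149−-0.1214z; -0.7638x+-0.4341y = -0.0019−-0.0328z
det = 0.5918;  x = 0.0121+-0.1092z,  y = -0.0169+0.1167z
sphere 1 gives Az²+Bz+C=0 with A=1.0256, B=0.1012, C=-0.1893;  B²−4AC=0.7867;  roots -0.4818, 0.3831;  negative root z = -0.4818
x = 0.0647, y = -0.0731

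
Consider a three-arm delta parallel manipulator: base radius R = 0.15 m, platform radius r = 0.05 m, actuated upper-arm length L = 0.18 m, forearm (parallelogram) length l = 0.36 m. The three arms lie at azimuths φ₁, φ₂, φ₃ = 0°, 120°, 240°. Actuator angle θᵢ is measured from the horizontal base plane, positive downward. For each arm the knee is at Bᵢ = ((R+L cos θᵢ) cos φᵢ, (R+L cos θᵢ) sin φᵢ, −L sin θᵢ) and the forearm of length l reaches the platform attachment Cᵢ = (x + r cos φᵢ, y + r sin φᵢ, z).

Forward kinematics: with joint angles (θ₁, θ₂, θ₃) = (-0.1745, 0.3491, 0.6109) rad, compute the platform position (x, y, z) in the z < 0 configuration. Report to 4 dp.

(0.0805, 0.0318, -0.2685)

arm 1 at φ=0.0°: e+L cos θ1 = 0.2773;  centre 1 = (0.2773, 0.0000, 0.0313)
φ2=120.0°: virtual centre (-0.1346, 0.2331, -0.0616), radius l
centre 3 = (0.2474·cos240.0°, 0.2474·sin240.0°, -0.1032) = (-0.1237, -0.2143, -0.1032)
eliminate P² terms by subtracting sphere 1 from 2 and 3
linear system: -0.8237x+0.4662y = -0.0016−-0.1856z; -0.8020x+-0.4286y = -0.0060−-0.2690z
Cramer: x(z) = 0.0048-0.2820z;  y(z) = 0.0050-0.1000z
sphere 1 gives Az²+Bz+C=0 with A=1.0895, B=0.0902, C=-0.0544;  B²−4AC=0.2450;  roots -0.2685, 0.1858;  negative root z = -0.2685
x = 0.0805, y = 0.0318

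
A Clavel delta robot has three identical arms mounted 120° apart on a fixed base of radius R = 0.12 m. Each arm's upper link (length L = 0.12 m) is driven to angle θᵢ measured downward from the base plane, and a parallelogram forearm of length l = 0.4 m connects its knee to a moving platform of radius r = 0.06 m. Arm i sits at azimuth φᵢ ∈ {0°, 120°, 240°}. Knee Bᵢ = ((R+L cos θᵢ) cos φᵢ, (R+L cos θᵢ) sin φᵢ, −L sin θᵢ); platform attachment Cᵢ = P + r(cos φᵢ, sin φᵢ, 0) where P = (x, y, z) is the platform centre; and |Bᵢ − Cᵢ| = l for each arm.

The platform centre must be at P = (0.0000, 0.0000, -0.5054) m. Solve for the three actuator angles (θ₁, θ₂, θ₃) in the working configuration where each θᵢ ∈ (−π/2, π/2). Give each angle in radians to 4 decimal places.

θ₁ = 1.3088, θ₂ = 1.3088, θ₃ = 1.3088

φ1=0.0° → target in arm frame (0.0000, 0.0000)
  A=0.0600, B=-0.5054, C=(l²−L²−A²−y'²−z²)/(2L)=-0.4726
  √(A²+B²)=0.5089;  θ1 = -1.4526+2.7615 ≈ 1.3088
φ2=120.0° → target in arm frame (0.0000, 0.0000)
  e−x'=0.0600;  (l²−L²−(e−x')²−y'²−z²)/2L = -0.4726
  γ=atan2(-0.5054,0.0600)=-1.4526;  ψ=arccos(-0.9286)=2.7615;  θ2=γ+ψ≈1.3088
rotate P by −φ3: (0.0000, 0.0000, -0.5054)
  e−x'=0.0600;  (l²−L²−(e−x')²−y'²−z²)/2L = -0.4726
  γ=atan2(-0.5054,0.0600)=-1.4526;  ψ=arccos(-0.9286)=2.7615;  θ3=γ+ψ≈1.3088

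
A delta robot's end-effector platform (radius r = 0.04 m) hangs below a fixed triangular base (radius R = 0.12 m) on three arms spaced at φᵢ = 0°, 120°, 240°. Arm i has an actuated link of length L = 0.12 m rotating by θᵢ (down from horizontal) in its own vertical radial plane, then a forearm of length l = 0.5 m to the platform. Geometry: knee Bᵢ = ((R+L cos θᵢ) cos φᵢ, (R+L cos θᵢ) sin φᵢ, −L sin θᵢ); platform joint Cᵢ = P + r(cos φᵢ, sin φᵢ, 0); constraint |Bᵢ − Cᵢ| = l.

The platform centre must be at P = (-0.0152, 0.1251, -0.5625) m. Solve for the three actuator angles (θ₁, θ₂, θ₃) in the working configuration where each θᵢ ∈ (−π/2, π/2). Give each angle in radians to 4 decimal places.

θ₁ = 1.0475, θ₂ = 0.6112, θ₃ = 1.3094

arm 1 (φ=0.0°): x'=-0.0152, y'=0.1251
  e−x'=0.0952;  (l²−L²−(e−x')²−y'²−z²)/2L = -0.4397
  γ=atan2(-0.5625,0.0952)=-1.4031;  ψ=arccos(-0.7707)=2.4507;  θ1=γ+ψ≈1.0475
rotate P by −φ2: (0.1159, -0.0494, -0.5625)
  A cos θ + B sin θ = C:  -0.0359·cos θ + -0.5625·sin θ = -0.3522
  θ2 = atan2(B,A) + arccos(C/0.5636) = 0.6112
rotate P by −φ3: (-0.1007, -0.0757, -0.5625)
  A=0.1807, B=-0.5625, C=(l²−L²−A²−y'²−z²)/(2L)=-0.4967
  γ=atan2(-0.5625,0.1807)=-1.2599;  ψ=arccos(-0.8407)=2.5693;  θ3=γ+ψ≈1.3094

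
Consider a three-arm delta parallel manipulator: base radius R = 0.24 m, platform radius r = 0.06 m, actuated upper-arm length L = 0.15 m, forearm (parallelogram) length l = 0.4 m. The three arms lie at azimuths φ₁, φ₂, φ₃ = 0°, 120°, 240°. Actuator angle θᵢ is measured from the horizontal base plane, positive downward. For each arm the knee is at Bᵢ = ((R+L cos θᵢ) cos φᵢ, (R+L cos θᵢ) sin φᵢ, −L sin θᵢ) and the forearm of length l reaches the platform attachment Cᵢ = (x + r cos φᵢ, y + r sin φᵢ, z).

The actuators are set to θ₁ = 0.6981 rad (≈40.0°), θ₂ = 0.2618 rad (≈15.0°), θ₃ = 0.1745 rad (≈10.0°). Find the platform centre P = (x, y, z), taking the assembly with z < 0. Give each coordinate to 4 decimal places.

(-0.0533, -0.0074, -0.2932)

S1 = (0.2949·cos0.0°, 0.2949·sin0.0°, -0.0964) = (0.2949, 0.0000, -0.0964)
φ2=120.0°: virtual centre (-0.1624, 0.2814, -0.0388), radius l
S3 = (0.3277·cos240.0°, 0.3277·sin240.0°, -0.0260) = (-0.1639, -0.2838, -0.0260)
eliminate P² terms by subtracting sphere 1 from 2 and 3
plane₁₂: -0.9147x+0.5627y+0.1152z = 0.0108
Cramer: x(z) = -0.0123+0.1396z;  y(z) = -0.0009+0.0223z
into |P−S₁|² = l²: 1.0200z² + 0.1070z + -0.0563 = 0;  Δ = 0.2412;  z = -0.2932 or 0.1883 → z<0 root = -0.2932
x = -0.0533, y = -0.0074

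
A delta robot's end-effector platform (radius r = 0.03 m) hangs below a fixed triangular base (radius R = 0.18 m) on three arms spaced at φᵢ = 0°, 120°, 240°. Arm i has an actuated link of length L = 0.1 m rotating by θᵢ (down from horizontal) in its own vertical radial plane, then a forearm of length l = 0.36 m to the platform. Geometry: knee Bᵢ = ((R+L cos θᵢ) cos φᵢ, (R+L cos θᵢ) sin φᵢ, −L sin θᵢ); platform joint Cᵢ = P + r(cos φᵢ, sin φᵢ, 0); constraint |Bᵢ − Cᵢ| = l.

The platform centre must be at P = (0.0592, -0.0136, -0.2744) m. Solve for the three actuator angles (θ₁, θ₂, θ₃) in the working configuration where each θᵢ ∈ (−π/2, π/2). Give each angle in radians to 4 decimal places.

rotate P by −φ1: (0.0592, -0.0136, -0.2744)
  A=0.0908, B=-0.2744, C=(l²−L²−A²−y'²−z²)/(2L)=0.1794
  √(A²+B²)=0.2890;  θ1 = -1.2512+0.9013 ≈ -0.3500
rotate P by −φ2: (-0.0414, -0.0445, -0.2744)
  A cos θ + B sin θ = C:  0.1914·cos θ + -0.2744·sin θ = 0.0285
  √(A²+B²)=0.3345;  θ2 = -0.9618+1.4855 ≈ 0.5237
rotate P by −φ3: (-0.0178, 0.0581, -0.2744)
  A=0.1678, B=-0.2744, C=(l²−L²−A²−y'²−z²)/(2L)=0.0638
  γ=atan2(-0.2744,0.1678)=-1.0219;  ψ=arccos(0.1985)=1.3710;  θ3=γ+ψ≈0.3491

θ₁ = -0.3500, θ₂ = 0.5237, θ₃ = 0.3491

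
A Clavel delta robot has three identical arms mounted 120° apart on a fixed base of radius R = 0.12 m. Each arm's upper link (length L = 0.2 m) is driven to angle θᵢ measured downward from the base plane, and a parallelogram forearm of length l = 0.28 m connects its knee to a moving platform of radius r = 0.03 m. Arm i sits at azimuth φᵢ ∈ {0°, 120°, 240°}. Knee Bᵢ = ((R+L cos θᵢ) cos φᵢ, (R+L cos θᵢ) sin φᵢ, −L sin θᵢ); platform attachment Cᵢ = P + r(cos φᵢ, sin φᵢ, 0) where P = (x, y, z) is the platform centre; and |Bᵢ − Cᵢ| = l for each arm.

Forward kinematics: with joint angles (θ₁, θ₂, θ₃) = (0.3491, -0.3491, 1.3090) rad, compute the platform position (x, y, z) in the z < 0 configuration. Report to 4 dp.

(0.0336, 0.1266, -0.1202)

arm 1 at φ=0.0°: ρ1 = 0.2779;  O1 = (0.2779, 0.0000, -0.0684)
O2 = (0.2779·cos120.0°, 0.2779·sin120.0°, 0.0684) = (-0.1390, 0.2407, 0.0684)
φ3=240.0°: virtual centre (-0.0709, -0.1228, -0.1932), radius l
subtract pairs → two planes through P
[-0.8338 0.4814 0.2736]·P = 0.0000;  [-0.6976 -0.2455 -0.2495]·P = -0.0245
Cramer: x(z) = 0.0218-0.0979z;  y(z) = 0.0378-0.7381z
sphere 1 gives Az²+Bz+C=0 with A=1.5543, B=0.1312, C=-0.0067;  B²−4AC=0.0589;  roots -0.1202, 0.0358;  negative root z = -0.1202
x = 0.0336, y = 0.1266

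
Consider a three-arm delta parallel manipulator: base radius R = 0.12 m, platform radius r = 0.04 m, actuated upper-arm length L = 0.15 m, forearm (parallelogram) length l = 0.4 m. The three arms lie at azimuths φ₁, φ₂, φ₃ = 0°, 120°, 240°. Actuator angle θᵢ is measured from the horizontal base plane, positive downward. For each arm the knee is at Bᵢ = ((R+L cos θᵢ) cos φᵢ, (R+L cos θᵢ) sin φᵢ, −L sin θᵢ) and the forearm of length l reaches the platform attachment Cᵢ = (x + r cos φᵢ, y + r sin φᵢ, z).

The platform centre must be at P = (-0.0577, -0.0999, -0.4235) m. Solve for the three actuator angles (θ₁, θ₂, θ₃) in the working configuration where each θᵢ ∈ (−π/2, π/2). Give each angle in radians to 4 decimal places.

θ₁ = 0.8729, θ₂ = 0.8727, θ₃ = 0.2616

rotate P by −φ1: (-0.0577, -0.0999, -0.4235)
  A cos θ + B sin θ = C:  0.1377·cos θ + -0.4235·sin θ = -0.2360
  √(A²+B²)=0.4453;  θ1 = -1.2564+2.1293 ≈ 0.8729
arm 2 (φ=120.0°): x'=-0.0577, y'=0.0999
  e−x'=0.1377;  (l²−L²−(e−x')²−y'²−z²)/2L = -0.2360
  √(A²+B²)=0.4453;  θ2 = -1.2565+2.1292 ≈ 0.8727
φ3=240.0° → target in arm frame (0.1154, 0.0000)
  e−x'=-0.0354;  (l²−L²−(e−x')²−y'²−z²)/2L = -0.1437
  θ3 = atan2(B,A) + arccos(C/0.4250) = 0.2616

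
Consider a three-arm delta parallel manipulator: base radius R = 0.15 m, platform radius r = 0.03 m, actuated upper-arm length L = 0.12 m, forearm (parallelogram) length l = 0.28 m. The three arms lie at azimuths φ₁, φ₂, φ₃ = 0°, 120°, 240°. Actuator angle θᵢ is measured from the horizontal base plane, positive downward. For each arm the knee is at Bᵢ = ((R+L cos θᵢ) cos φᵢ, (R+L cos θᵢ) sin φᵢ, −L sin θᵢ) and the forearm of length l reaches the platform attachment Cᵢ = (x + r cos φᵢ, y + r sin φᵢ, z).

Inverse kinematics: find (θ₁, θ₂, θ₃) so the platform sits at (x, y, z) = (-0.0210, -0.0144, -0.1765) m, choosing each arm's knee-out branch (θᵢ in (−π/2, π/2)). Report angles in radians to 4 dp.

θ₁ = 0.4365, θ₂ = 0.2615, θ₃ = -0.0006

rotate P by −φ1: (-0.0210, -0.0144, -0.1765)
  A=0.1410, B=-0.1765, C=(l²−L²−A²−y'²−z²)/(2L)=0.0532
  √(A²+B²)=0.2259;  θ1 = -0.8967+1.3332 ≈ 0.4365
rotate P by −φ2: (-0.0020, 0.0254, -0.1765)
  e−x'=0.1220;  (l²−L²−(e−x')²−y'²−z²)/2L = 0.0722
  √(A²+B²)=0.2145;  θ2 = -0.9661+1.2276 ≈ 0.2615
rotate P by −φ3: (0.0230, -0.0110, -0.1765)
  e−x'=0.0970;  (l²−L²−(e−x')²−y'²−z²)/2L = 0.0971
  θ3 = atan2(B,A) + arccos(C/0.2014) = -0.0006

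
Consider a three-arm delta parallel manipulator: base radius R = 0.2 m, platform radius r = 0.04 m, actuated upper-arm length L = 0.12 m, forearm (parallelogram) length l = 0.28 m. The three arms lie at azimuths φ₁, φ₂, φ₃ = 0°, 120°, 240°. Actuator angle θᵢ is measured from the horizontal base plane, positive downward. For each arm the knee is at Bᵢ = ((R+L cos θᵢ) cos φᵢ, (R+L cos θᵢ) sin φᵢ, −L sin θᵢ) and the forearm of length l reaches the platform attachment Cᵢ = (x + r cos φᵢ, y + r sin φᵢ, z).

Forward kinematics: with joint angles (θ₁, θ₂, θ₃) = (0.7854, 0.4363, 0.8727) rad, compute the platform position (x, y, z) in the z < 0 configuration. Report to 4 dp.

(-0.0096, 0.0298, -0.1978)

φ1=0.0°: virtual centre (0.2449, 0.0000, -0.0849), radius l
S2 = (0.2688·cos120.0°, 0.2688·sin120.0°, -0.0507) = (-0.1344, 0.2328, -0.0507)
arm 3 at φ=240.0°: ρ3 = 0.2371;  S3 = (-0.1186, -0.2054, -0.0919)
subtract pairs → two planes through P
plane₁₂: -0.7585x+0.4655y+0.0683z = 0.0076
Cramer: x(z) = -0.0031+0.0330z;  y(z) = 0.0114-0.0929z
quadratic in z: (1.0097)z²+(0.1512)z+(-0.0096)=0, √Δ=0.2483 → z ∈ {-0.1978, 0.0481}; z = -0.1978 (taking z<0)
x = -0.0096, y = 0.0298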